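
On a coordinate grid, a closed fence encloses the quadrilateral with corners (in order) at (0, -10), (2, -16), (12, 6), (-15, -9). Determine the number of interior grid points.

175

The shoelace formula gives twice the area as |[0·(-16) − 2·(-10)] + [2·6 − 12·(-16)] + [12·(-9) − (-15)·6] + [(-15)·(-10) − 0·(-9)]| = 356, so the area is 178.
The number of boundary lattice points is Σ gcd(|Δx|,|Δy|) = gcd(2,6) + gcd(10,22) + gcd(27,15) + gcd(15,1) = 2+2+3+1 = 8.
By Pick's theorem A = I + B/2 − 1, so I = 178 − 8/2 + 1 = 175.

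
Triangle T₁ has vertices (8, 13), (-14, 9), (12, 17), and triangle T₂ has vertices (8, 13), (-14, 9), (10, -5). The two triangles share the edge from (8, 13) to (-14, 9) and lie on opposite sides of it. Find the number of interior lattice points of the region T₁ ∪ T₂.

234

The union is the simple quadrilateral with vertices (8, 13), (12, 17), (-14, 9), (10, -5) in order.
Using the shoelace formula, 2A = |[8·17 − 12·13] + [12·9 − (-14)·17] + [(-14)·(-5) − 10·9] + [10·13 − 8·(-5)]| = 476, so the area is 238.
Along each edge there are gcd(|Δx|,|Δy|)+1 lattice points, so counting each shared vertex once the boundary has gcd(4,4) + gcd(26,8) + gcd(24,14) + gcd(2,18) = 4+2+2+2 = 10.
By Pick's theorem I = A − B/2 + 1 = 238 − 10/2 + 1 = 234.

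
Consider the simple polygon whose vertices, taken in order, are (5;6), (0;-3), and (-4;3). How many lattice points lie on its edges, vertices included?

Summing gcd(|Δx|,|Δy|) over the edges gives the boundary count: gcd(5,9) + gcd(4,6) + gcd(9,3) = 1+2+3 = 6.

6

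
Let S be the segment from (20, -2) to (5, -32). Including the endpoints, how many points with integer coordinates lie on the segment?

The number of lattice points on a segment between lattice points is gcd(|Δx|,|Δy|) + 1 = gcd(15,30) + 1 = 15 + 1 = 16.

16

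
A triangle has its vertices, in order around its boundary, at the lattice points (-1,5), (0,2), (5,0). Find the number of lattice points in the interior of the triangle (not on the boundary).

6

The shoelace formula gives twice the area as |((-1)·2 − 0·5) + (0·0 − 5·2) + (5·5 − (-1)·0)| = 13, so the area is 13/2.
Summing gcd(|Δx|,|Δy|) over the edges gives the boundary count: gcd(1,3) + gcd(5,2) + gcd(6,5) = 1+1+1 = 3.
Pick's theorem gives I = A − B/2 + 1 = 13/2 − 3/2 + 1 = 6.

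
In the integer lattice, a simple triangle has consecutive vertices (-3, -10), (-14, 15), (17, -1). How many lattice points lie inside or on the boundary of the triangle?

By the shoelace formula, twice the signed area is |((-3)·15 − (-14)·(-10)) + ((-14)·(-1) − 17·15) + (17·(-10) − (-3)·(-1))| = 599, so the area is 599/2.
The number of boundary lattice points is Σ gcd(|Δx|,|Δy|) = gcd(11,25) + gcd(31,16) + gcd(20,9) = 1+1+1 = 3.
Pick's theorem gives I = A − B/2 + 1 = 599/2 − 3/2 + 1 = 299, so the closed region contains I + B = 299 + 3 = 302 lattice points.

302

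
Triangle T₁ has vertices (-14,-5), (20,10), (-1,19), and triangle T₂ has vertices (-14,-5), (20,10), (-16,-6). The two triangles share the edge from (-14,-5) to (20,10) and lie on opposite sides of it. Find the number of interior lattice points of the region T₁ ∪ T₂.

309

The union is the simple quadrilateral with vertices (-14,-5), (-1,19), (20,10), (-16,-6) in order.
Using the shoelace formula, 2A = |((-14)·19 − (-1)·(-5)) + ((-1)·10 − 20·19) + (20·(-6) − (-16)·10) + ((-16)·(-5) − (-14)·(-6))| = 625, so the area is 625/2.
Along each edge there are gcd(|Δx|,|Δy|)+1 lattice points, so counting each shared vertex once the boundary has gcd(13,24) + gcd(21,9) + gcd(36,16) + gcd(2,1) = 1+3+4+1 = 9.
By Pick's theorem I = A − B/2 + 1 = 625/2 − 9/2 + 1 = 309.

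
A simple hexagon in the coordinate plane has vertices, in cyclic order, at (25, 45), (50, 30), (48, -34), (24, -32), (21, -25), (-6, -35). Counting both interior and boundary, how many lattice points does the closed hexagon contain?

2791

By the shoelace formula, twice the signed area is |(25·30 − 50·45) + (50·(-34) − 48·30) + (48·(-32) − 24·(-34)) + (24·(-25) − 21·(-32)) + (21·(-35) − (-6)·(-25)) + ((-6)·45 − 25·(-35))| = 5568, so the area is 2784.
Summing gcd(|Δx|,|Δy|) over the edges gives the boundary count: gcd(25,15) + gcd(2,64) + gcd(24,2) + gcd(3,7) + gcd(27,10) + gcd(31,80) = 5+2+2+1+1+1 = 12.
Pick's theorem gives I = A − B/2 + 1 = 2784 − 12/2 + 1 = 2779, so the closed region contains I + B = 2779 + 12 = 2791 lattice points.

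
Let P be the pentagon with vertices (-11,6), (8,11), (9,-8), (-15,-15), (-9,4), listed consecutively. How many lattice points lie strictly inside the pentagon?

394

Using the shoelace formula, 2A = |[(-11)·11 − 8·6] + [8·(-8) − 9·11] + [9·(-15) − (-15)·(-8)] + [(-15)·4 − (-9)·(-15)] + [(-9)·6 − (-11)·4]| = 792, so the area is 396.
Along each edge there are gcd(|Δx|,|Δy|)+1 lattice points, so counting each shared vertex once the boundary has gcd(19,5) + gcd(1,19) + gcd(24,7) + gcd(6,19) + gcd(2,2) = 1+1+1+1+2 = 6.
Pick's theorem gives I = A − B/2 + 1 = 396 − 6/2 + 1 = 394.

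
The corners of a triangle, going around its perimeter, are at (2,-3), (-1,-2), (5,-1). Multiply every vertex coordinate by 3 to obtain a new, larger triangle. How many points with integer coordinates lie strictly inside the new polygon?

Using the shoelace formula, 2A = |[2·(-2) − (-1)·(-3)] + [(-1)·(-1) − 5·(-2)] + [5·(-3) − 2·(-1)]| = 9, so the area is 4.5.
The number of boundary lattice points is Σ gcd(|Δx|,|Δy|) = gcd(3,1) + gcd(6,1) + gcd(3,2) = 1+1+1 = 3.
Scaling by 3 multiplies the area by 3² = 9 (so the new area is 81/2) and multiplies the boundary lattice-point count by 3, giving 9.
By Pick's theorem, the interior count of the dilated polygon is 81/2 − 9/2 + 1 = 37.

37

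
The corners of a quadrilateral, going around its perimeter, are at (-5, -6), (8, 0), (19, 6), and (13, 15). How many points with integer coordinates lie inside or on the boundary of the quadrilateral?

155

By the shoelace formula, twice the signed area is |((-5)·0 − 8·(-6)) + (8·6 − 19·0) + (19·15 − 13·6) + (13·(-6) − (-5)·15)| = 300, so the area is 150.
The number of boundary lattice points is Σ gcd(|Δx|,|Δy|) = gcd(13,6) + gcd(11,6) + gcd(6,9) + gcd(18,21) = 1+1+3+3 = 8.
Pick's theorem gives I = A − B/2 + 1 = 150 − 8/2 + 1 = 147, so the closed region contains I + B = 147 + 8 = 155 lattice points.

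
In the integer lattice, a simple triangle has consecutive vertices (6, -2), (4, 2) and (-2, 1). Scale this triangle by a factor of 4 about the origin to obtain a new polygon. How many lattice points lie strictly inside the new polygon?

201

The shoelace formula gives twice the area as |[6·2 − 4·(-2)] + [4·1 − (-2)·2] + [(-2)·(-2) − 6·1]| = 26, so the area is 13.
Along each edge there are gcd(|Δx|,|Δy|)+1 lattice points, so counting each shared vertex once the boundary has gcd(2,4) + gcd(6,1) + gcd(8,3) = 2+1+1 = 4.
Scaling by 4 multiplies the area by 4² = 16 (so the new area is 208) and multiplies the boundary lattice-point count by 4, giving 16.
By Pick's theorem, the interior count of the dilated polygon is 208 − 16/2 + 1 = 201.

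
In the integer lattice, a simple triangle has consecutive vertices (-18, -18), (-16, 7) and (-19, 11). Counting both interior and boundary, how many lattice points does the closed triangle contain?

The shoelace formula gives twice the area as |((-18)·7 − (-16)·(-18)) + ((-16)·11 − (-19)·7) + ((-19)·(-18) − (-18)·11)| = 83, so the area is 41.5.
The number of boundary lattice points is Σ gcd(|Δx|,|Δy|) = gcd(2,25) + gcd(3,4) + gcd(1,29) = 1+1+1 = 3.
Pick's theorem gives I = A − B/2 + 1 = 41.5 − 3/2 + 1 = 41, so the closed region contains I + B = 41 + 3 = 44 lattice points.

44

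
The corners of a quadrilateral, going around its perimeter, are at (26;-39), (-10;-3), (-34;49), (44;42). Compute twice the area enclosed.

7452

By the shoelace formula, twice the signed area is |[26·(-3) − (-10)·(-39)] + [(-10)·49 − (-34)·(-3)] + [(-34)·42 − 44·49] + [44·(-39) − 26·42]| = 7452, so the area is 3726.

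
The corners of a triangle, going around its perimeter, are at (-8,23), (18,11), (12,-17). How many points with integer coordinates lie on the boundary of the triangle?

24

Summing gcd(|Δx|,|Δy|) over the edges gives the boundary count: gcd(26,12) + gcd(6,28) + gcd(20,40) = 2+2+20 = 24.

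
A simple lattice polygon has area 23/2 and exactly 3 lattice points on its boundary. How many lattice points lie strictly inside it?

11

From Pick's theorem, I = A − B/2 + 1 = 23/2 − 3/2 + 1 = 11.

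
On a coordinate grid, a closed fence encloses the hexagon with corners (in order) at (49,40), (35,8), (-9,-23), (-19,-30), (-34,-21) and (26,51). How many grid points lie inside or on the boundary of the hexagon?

2599

Using the shoelace formula, 2A = |[49·8 − 35·40] + [35·(-23) − (-9)·8] + [(-9)·(-30) − (-19)·(-23)] + [(-19)·(-21) − (-34)·(-30)] + [(-34)·51 − 26·(-21)] + [26·40 − 49·51]| = 5176, so the area is 2588.
The number of boundary lattice points is Σ gcd(|Δx|,|Δy|) = gcd(14,32) + gcd(44,31) + gcd(10,7) + gcd(15,9) + gcd(60,72) + gcd(23,11) = 2+1+1+3+12+1 = 20.
Pick's theorem gives I = A − B/2 + 1 = 2588 − 20/2 + 1 = 2579, so the closed region contains I + B = 2579 + 20 = 2599 lattice points.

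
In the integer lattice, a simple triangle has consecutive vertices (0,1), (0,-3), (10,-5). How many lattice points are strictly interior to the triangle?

Using the shoelace formula, 2A = |(0·(-3) − 0·1) + (0·(-5) − 10·(-3)) + (10·1 − 0·(-5))| = 40, so the area is 20.
Summing gcd(|Δx|,|Δy|) over the edges gives the boundary count: gcd(0,4) + gcd(10,2) + gcd(10,6) = 4+2+2 = 8.
By Pick's theorem A = I + B/2 − 1, so I = 20 − 8/2 + 1 = 17.

17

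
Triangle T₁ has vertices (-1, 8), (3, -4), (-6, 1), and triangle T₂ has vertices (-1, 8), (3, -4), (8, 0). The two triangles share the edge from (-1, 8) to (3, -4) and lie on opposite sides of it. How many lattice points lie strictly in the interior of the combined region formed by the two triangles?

81

The union is the simple quadrilateral with vertices (-1, 8), (-6, 1), (3, -4), (8, 0) in order.
Using the shoelace formula, 2A = |((-1)·1 − (-6)·8) + ((-6)·(-4) − 3·1) + (3·0 − 8·(-4)) + (8·8 − (-1)·0)| = 164, so the area is 82.
Summing gcd(|Δx|,|Δy|) over the edges gives the boundary count: gcd(5,7) + gcd(9,5) + gcd(5,4) + gcd(9,8) = 1+1+1+1 = 4.
By Pick's theorem I = A − B/2 + 1 = 82 − 4/2 + 1 = 81.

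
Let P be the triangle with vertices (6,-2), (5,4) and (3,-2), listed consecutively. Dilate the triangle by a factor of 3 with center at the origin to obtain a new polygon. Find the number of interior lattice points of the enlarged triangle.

Using the shoelace formula, 2A = |(6·4 − 5·(-2)) + (5·(-2) − 3·4) + (3·(-2) − 6·(-2))| = 18, so the area is 9.
The number of boundary lattice points is Σ gcd(|Δx|,|Δy|) = gcd(1,6) + gcd(2,6) + gcd(3,0) = 1+2+3 = 6.
Scaling by 3 multiplies the area by 3² = 9 (so the new area is 81) and multiplies the boundary lattice-point count by 3, giving 18.
By Pick's theorem, the interior count of the dilated polygon is 81 − 18/2 + 1 = 73.

73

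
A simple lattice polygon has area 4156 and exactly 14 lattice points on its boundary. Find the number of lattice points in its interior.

4150

Pick's theorem A = I + B/2 − 1 rearranges to I = A − B/2 + 1 = 4156 − 14/2 + 1 = 4150.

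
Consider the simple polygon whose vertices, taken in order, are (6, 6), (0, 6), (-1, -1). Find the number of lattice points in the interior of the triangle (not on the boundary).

The shoelace formula gives twice the area as |(6·6 − 0·6) + (0·(-1) − (-1)·6) + ((-1)·6 − 6·(-1))| = 42, so the area is 21.
Summing gcd(|Δx|,|Δy|) over the edges gives the boundary count: gcd(6,0) + gcd(1,7) + gcd(7,7) = 6+1+7 = 14.
By Pick's theorem A = I + B/2 − 1, so I = 21 − 14/2 + 1 = 15.

15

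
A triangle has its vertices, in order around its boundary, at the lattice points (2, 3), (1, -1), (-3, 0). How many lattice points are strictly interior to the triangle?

8

The shoelace formula gives twice the area as |(2·(-1) − 1·3) + (1·0 − (-3)·(-1)) + ((-3)·3 − 2·0)| = 17, so the area is 8.5.
Summing gcd(|Δx|,|Δy|) over the edges gives the boundary count: gcd(1,4) + gcd(4,1) + gcd(5,3) = 1+1+1 = 3.
Pick's theorem gives I = A − B/2 + 1 = 8.5 − 3/2 + 1 = 8.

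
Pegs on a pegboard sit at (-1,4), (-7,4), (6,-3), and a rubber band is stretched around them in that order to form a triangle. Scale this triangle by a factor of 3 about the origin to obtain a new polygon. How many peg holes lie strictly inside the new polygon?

169

Using the shoelace formula, 2A = |[(-1)·4 − (-7)·4] + [(-7)·(-3) − 6·4] + [6·4 − (-1)·(-3)]| = 42, so the area is 21.
The number of boundary lattice points is Σ gcd(|Δx|,|Δy|) = gcd(6,0) + gcd(13,7) + gcd(7,7) = 6+1+7 = 14.
Scaling by 3 multiplies the area by 3² = 9 (so the new area is 189) and multiplies the boundary lattice-point count by 3, giving 42.
By Pick's theorem, the interior count of the dilated polygon is 189 − 42/2 + 1 = 169.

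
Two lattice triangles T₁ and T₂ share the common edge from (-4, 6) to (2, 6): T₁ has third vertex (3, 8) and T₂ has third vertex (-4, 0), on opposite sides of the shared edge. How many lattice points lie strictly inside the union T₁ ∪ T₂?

18

The union is the simple quadrilateral with vertices (-4, 6), (3, 8), (2, 6), (-4, 0) in order.
Using the shoelace formula, 2A = |[(-4)·8 − 3·6] + [3·6 − 2·8] + [2·0 − (-4)·6] + [(-4)·6 − (-4)·0]| = 48, so the area is 24.
Summing gcd(|Δx|,|Δy|) over the edges gives the boundary count: gcd(7,2) + gcd(1,2) + gcd(6,6) + gcd(0,6) = 1+1+6+6 = 14.
By Pick's theorem I = A − B/2 + 1 = 24 − 14/2 + 1 = 18.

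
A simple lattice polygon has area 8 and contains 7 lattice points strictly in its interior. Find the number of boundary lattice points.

Pick's theorem gives A = I + B/2 − 1, so B = 2(A − I + 1) = 2(8 − 7 + 1) = 4.

4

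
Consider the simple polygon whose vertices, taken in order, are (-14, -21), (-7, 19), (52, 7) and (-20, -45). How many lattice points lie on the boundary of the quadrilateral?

12

Along each edge there are gcd(|Δx|,|Δy|)+1 lattice points, so counting each shared vertex once the boundary has gcd(7,40) + gcd(59,12) + gcd(72,52) + gcd(6,24) = 1+1+4+6 = 12.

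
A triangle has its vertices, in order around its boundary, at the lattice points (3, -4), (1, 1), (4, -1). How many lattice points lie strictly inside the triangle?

Using the shoelace formula, 2A = |(3·1 − 1·(-4)) + (1·(-1) − 4·1) + (4·(-4) − 3·(-1))| = 11, so the area is 11/2.
The number of boundary lattice points is Σ gcd(|Δx|,|Δy|) = gcd(2,5) + gcd(3,2) + gcd(1,3) = 1+1+1 = 3.
Pick's theorem gives I = A − B/2 + 1 = 11/2 − 3/2 + 1 = 5.

5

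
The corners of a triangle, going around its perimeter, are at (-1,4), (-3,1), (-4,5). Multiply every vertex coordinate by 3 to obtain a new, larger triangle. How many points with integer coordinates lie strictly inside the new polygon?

Using the shoelace formula, 2A = |((-1)·1 − (-3)·4) + ((-3)·5 − (-4)·1) + ((-4)·4 − (-1)·5)| = 11, so the area is 5.5.
The number of boundary lattice points is Σ gcd(|Δx|,|Δy|) = gcd(2,3) + gcd(1,4) + gcd(3,1) = 1+1+1 = 3.
Scaling by 3 multiplies the area by 3² = 9 (so the new area is 49.5) and multiplies the boundary lattice-point count by 3, giving 9.
By Pick's theorem, the interior count of the dilated polygon is 49.5 − 9/2 + 1 = 46.

46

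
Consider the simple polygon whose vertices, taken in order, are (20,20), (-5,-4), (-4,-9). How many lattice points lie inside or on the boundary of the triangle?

Using the shoelace formula, 2A = |[20·(-4) − (-5)·20] + [(-5)·(-9) − (-4)·(-4)] + [(-4)·20 − 20·(-9)]| = 149, so the area is 149/2.
Summing gcd(|Δx|,|Δy|) over the edges gives the boundary count: gcd(25,24) + gcd(1,5) + gcd(24,29) = 1+1+1 = 3.
Pick's theorem gives I = A − B/2 + 1 = 149/2 − 3/2 + 1 = 74, so the closed region contains I + B = 74 + 3 = 77 lattice points.

77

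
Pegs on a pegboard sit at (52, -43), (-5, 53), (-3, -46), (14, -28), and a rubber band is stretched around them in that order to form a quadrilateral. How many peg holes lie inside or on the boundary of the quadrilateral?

2260

Using the shoelace formula, 2A = |(52·53 − (-5)·(-43)) + ((-5)·(-46) − (-3)·53) + ((-3)·(-28) − 14·(-46)) + (14·(-43) − 52·(-28))| = 4512, so the area is 2256.
Summing gcd(|Δx|,|Δy|) over the edges gives the boundary count: gcd(57,96) + gcd(2,99) + gcd(17,18) + gcd(38,15) = 3+1+1+1 = 6.
Pick's theorem gives I = A − B/2 + 1 = 2256 − 6/2 + 1 = 2254, so the closed region contains I + B = 2254 + 6 = 2260 lattice points.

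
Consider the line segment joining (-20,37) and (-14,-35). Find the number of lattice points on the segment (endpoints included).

7

The number of lattice points on a segment between lattice points is gcd(|Δx|,|Δy|) + 1 = gcd(6,72) + 1 = 6 + 1 = 7.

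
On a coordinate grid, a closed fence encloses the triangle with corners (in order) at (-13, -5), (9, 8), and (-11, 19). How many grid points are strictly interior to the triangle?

250

Using the shoelace formula, 2A = |[(-13)·8 − 9·(-5)] + [9·19 − (-11)·8] + [(-11)·(-5) − (-13)·19]| = 502, so the area is 251.
Along each edge there are gcd(|Δx|,|Δy|)+1 lattice points, so counting each shared vertex once the boundary has gcd(22,13) + gcd(20,11) + gcd(2,24) = 1+1+2 = 4.
Pick's theorem gives I = A − B/2 + 1 = 251 − 4/2 + 1 = 250.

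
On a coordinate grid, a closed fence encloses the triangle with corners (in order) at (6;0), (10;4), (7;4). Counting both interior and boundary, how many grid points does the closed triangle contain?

11

By the shoelace formula, twice the signed area is |[6·4 − 10·0] + [10·4 − 7·4] + [7·0 − 6·4]| = 12, so the area is 6.
Along each edge there are gcd(|Δx|,|Δy|)+1 lattice points, so counting each shared vertex once the boundary has gcd(4,4) + gcd(3,0) + gcd(1,4) = 4+3+1 = 8.
Pick's theorem gives I = A − B/2 + 1 = 6 − 8/2 + 1 = 3, so the closed region contains I + B = 3 + 8 = 11 lattice points.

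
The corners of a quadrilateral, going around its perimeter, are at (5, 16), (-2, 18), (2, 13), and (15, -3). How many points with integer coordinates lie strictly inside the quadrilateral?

56

Using the shoelace formula, 2A = |(5·18 − (-2)·16) + ((-2)·13 − 2·18) + (2·(-3) − 15·13) + (15·16 − 5·(-3))| = 114, so the area is 57.
Summing gcd(|Δx|,|Δy|) over the edges gives the boundary count: gcd(7,2) + gcd(4,5) + gcd(13,16) + gcd(10,19) = 1+1+1+1 = 4.
By Pick's theorem A = I + B/2 − 1, so I = 57 − 4/2 + 1 = 56.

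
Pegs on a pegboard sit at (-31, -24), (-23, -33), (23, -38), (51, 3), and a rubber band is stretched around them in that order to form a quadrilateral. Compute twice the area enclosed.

2980

The shoelace formula gives twice the area as |[(-31)·(-33) − (-23)·(-24)] + [(-23)·(-38) − 23·(-33)] + [23·3 − 51·(-38)] + [51·(-24) − (-31)·3]| = 2980, so the area is 1490.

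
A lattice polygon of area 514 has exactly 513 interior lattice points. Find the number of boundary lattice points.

Pick's theorem gives A = I + B/2 − 1, so B = 2(A − I + 1) = 2(514 − 513 + 1) = 4.

4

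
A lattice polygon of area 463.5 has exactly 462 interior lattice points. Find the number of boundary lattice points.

Pick's theorem gives A = I + B/2 − 1, so B = 2(A − I + 1) = 2(463.5 − 462 + 1) = 5.

5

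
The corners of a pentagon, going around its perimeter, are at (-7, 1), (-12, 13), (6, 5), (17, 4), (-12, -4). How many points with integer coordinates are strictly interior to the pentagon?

165

By the shoelace formula, twice the signed area is |((-7)·13 − (-12)·1) + ((-12)·5 − 6·13) + (6·4 − 17·5) + (17·(-4) − (-12)·4) + ((-12)·1 − (-7)·(-4))| = 338, so the area is 169.
The number of boundary lattice points is Σ gcd(|Δx|,|Δy|) = gcd(5,12) + gcd(18,8) + gcd(11,1) + gcd(29,8) + gcd(5,5) = 1+2+1+1+5 = 10.
By Pick's theorem A = I + B/2 − 1, so I = 169 − 10/2 + 1 = 165.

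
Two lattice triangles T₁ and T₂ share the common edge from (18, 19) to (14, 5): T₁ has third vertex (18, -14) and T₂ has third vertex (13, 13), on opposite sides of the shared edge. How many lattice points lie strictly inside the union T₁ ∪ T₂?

The union is the simple quadrilateral with vertices (18, 19), (18, -14), (14, 5), (13, 13) in order.
Using the shoelace formula, 2A = |(18·(-14) − 18·19) + (18·5 − 14·(-14)) + (14·13 − 13·5) + (13·19 − 18·13)| = 178, so the area is 89.
Along each edge there are gcd(|Δx|,|Δy|)+1 lattice points, so counting each shared vertex once the boundary has gcd(0,33) + gcd(4,19) + gcd(1,8) + gcd(5,6) = 33+1+1+1 = 36.
By Pick's theorem I = A − B/2 + 1 = 89 − 36/2 + 1 = 72.

72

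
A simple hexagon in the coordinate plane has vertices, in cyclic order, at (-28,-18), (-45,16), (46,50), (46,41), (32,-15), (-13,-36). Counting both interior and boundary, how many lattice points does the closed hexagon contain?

By the shoelace formula, twice the signed area is |((-28)·16 − (-45)·(-18)) + ((-45)·50 − 46·16) + (46·41 − 46·50) + (46·(-15) − 32·41) + (32·(-36) − (-13)·(-15)) + ((-13)·(-18) − (-28)·(-36))| = 8781, so the area is 4390.5.
Along each edge there are gcd(|Δx|,|Δy|)+1 lattice points, so counting each shared vertex once the boundary has gcd(17,34) + gcd(91,34) + gcd(0,9) + gcd(14,56) + gcd(45,21) + gcd(15,18) = 17+1+9+14+3+3 = 47.
Pick's theorem gives I = A − B/2 + 1 = 4390.5 − 47/2 + 1 = 4368, so the closed region contains I + B = 4368 + 47 = 4415 lattice points.

4415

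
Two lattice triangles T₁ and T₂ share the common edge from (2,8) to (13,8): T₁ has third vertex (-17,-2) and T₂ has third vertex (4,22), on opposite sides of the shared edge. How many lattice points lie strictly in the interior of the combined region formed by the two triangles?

The union is the simple quadrilateral with vertices (2,8), (-17,-2), (13,8), (4,22) in order.
The shoelace formula gives twice the area as |[2·(-2) − (-17)·8] + [(-17)·8 − 13·(-2)] + [13·22 − 4·8] + [4·8 − 2·22]| = 264, so the area is 132.
Summing gcd(|Δx|,|Δy|) over the edges gives the boundary count: gcd(19,10) + gcd(30,10) + gcd(9,14) + gcd(2,14) = 1+10+1+2 = 14.
By Pick's theorem I = A − B/2 + 1 = 132 − 14/2 + 1 = 126.

126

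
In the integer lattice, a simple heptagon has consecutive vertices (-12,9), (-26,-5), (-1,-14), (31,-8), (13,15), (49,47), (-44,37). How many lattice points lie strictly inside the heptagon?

The shoelace formula gives twice the area as |((-12)·(-5) − (-26)·9) + ((-26)·(-14) − (-1)·(-5)) + ((-1)·(-8) − 31·(-14)) + (31·15 − 13·(-8)) + (13·47 − 49·15) + (49·37 − (-44)·47) + ((-44)·9 − (-12)·37)| = 5469, so the area is 5469/2.
Summing gcd(|Δx|,|Δy|) over the edges gives the boundary count: gcd(14,14) + gcd(25,9) + gcd(32,6) + gcd(18,23) + gcd(36,32) + gcd(93,10) + gcd(32,28) = 14+1+2+1+4+1+4 = 27.
Pick's theorem gives I = A − B/2 + 1 = 5469/2 − 27/2 + 1 = 2722.

2722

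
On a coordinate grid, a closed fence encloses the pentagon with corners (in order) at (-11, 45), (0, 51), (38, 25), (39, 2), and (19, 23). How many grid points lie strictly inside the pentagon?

By the shoelace formula, twice the signed area is |((-11)·51 − 0·45) + (0·25 − 38·51) + (38·2 − 39·25) + (39·23 − 19·2) + (19·45 − (-11)·23)| = 1431, so the area is 1431/2.
Along each edge there are gcd(|Δx|,|Δy|)+1 lattice points, so counting each shared vertex once the boundary has gcd(11,6) + gcd(38,26) + gcd(1,23) + gcd(20,21) + gcd(30,22) = 1+2+1+1+2 = 7.
Pick's theorem gives I = A − B/2 + 1 = 1431/2 − 7/2 + 1 = 713.

713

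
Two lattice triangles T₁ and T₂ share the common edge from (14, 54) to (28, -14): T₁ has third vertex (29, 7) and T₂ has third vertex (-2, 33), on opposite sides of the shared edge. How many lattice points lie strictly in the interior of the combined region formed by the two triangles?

The union is the simple quadrilateral with vertices (14, 54), (29, 7), (28, -14), (-2, 33) in order.
By the shoelace formula, twice the signed area is |(14·7 − 29·54) + (29·(-14) − 28·7) + (28·33 − (-2)·(-14)) + ((-2)·54 − 14·33)| = 1744, so the area is 872.
The number of boundary lattice points is Σ gcd(|Δx|,|Δy|) = gcd(15,47) + gcd(1,21) + gcd(30,47) + gcd(16,21) = 1+1+1+1 = 4.
By Pick's theorem I = A − B/2 + 1 = 872 − 4/2 + 1 = 871.

871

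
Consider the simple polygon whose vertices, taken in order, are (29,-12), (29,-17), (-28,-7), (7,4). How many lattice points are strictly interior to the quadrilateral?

The shoelace formula gives twice the area as |[29·(-17) − 29·(-12)] + [29·(-7) − (-28)·(-17)] + [(-28)·4 − 7·(-7)] + [7·(-12) − 29·4]| = 1087, so the area is 543.5.
The number of boundary lattice points is Σ gcd(|Δx|,|Δy|) = gcd(0,5) + gcd(57,10) + gcd(35,11) + gcd(22,16) = 5+1+1+2 = 9.
Pick's theorem gives I = A − B/2 + 1 = 543.5 − 9/2 + 1 = 540.

540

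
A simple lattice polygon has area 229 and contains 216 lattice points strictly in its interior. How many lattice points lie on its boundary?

28

Pick's theorem gives A = I + B/2 − 1, so B = 2(A − I + 1) = 2(229 − 216 + 1) = 28.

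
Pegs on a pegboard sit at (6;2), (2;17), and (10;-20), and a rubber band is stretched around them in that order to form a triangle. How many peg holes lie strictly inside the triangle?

Using the shoelace formula, 2A = |(6·17 − 2·2) + (2·(-20) − 10·17) + (10·2 − 6·(-20))| = 28, so the area is 14.
Along each edge there are gcd(|Δx|,|Δy|)+1 lattice points, so counting each shared vertex once the boundary has gcd(4,15) + gcd(8,37) + gcd(4,22) = 1+1+2 = 4.
Pick's theorem gives I = A − B/2 + 1 = 14 − 4/2 + 1 = 13.

13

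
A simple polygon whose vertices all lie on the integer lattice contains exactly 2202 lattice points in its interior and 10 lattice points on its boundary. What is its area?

2206

By Pick's theorem, A = I + B/2 − 1 = 2202 + 10/2 − 1 = 2206.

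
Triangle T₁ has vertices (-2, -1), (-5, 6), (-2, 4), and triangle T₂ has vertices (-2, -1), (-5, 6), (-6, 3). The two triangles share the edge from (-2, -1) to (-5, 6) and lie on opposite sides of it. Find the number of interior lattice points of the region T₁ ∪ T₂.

11

The union is the simple quadrilateral with vertices (-2, -1), (-2, 4), (-5, 6), (-6, 3) in order.
Using the shoelace formula, 2A = |[(-2)·4 − (-2)·(-1)] + [(-2)·6 − (-5)·4] + [(-5)·3 − (-6)·6] + [(-6)·(-1) − (-2)·3]| = 31, so the area is 15.5.
The number of boundary lattice points is Σ gcd(|Δx|,|Δy|) = gcd(0,5) + gcd(3,2) + gcd(1,3) + gcd(4,4) = 5+1+1+4 = 11.
By Pick's theorem I = A − B/2 + 1 = 15.5 − 11/2 + 1 = 11.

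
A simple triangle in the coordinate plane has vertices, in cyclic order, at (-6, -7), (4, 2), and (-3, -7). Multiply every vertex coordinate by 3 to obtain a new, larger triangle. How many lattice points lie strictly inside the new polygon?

115

By the shoelace formula, twice the signed area is |[(-6)·2 − 4·(-7)] + [4·(-7) − (-3)·2] + [(-3)·(-7) − (-6)·(-7)]| = 27, so the area is 13.5.
The number of boundary lattice points is Σ gcd(|Δx|,|Δy|) = gcd(10,9) + gcd(7,9) + gcd(3,0) = 1+1+3 = 5.
Scaling by 3 multiplies the area by 3² = 9 (so the new area is 121.5) and multiplies the boundary lattice-point count by 3, giving 15.
By Pick's theorem, the interior count of the dilated polygon is 121.5 − 15/2 + 1 = 115.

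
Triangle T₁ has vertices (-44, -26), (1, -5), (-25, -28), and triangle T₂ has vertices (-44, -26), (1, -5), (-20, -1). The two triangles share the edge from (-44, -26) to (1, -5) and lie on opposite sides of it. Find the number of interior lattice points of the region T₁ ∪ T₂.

554

The union is the simple quadrilateral with vertices (-44, -26), (-25, -28), (1, -5), (-20, -1) in order.
By the shoelace formula, twice the signed area is |[(-44)·(-28) − (-25)·(-26)] + [(-25)·(-5) − 1·(-28)] + [1·(-1) − (-20)·(-5)] + [(-20)·(-26) − (-44)·(-1)]| = 1110, so the area is 555.
The number of boundary lattice points is Σ gcd(|Δx|,|Δy|) = gcd(19,2) + gcd(26,23) + gcd(21,4) + gcd(24,25) = 1+1+1+1 = 4.
By Pick's theorem I = A − B/2 + 1 = 555 − 4/2 + 1 = 554.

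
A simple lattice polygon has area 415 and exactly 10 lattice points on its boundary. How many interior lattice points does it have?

From Pick's theorem, I = A − B/2 + 1 = 415 − 10/2 + 1 = 411.

411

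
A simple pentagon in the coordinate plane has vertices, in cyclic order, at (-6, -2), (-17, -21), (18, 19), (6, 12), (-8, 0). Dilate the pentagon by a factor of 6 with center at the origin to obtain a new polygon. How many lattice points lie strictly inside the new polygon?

6466

Using the shoelace formula, 2A = |((-6)·(-21) − (-17)·(-2)) + ((-17)·19 − 18·(-21)) + (18·12 − 6·19) + (6·0 − (-8)·12) + ((-8)·(-2) − (-6)·0)| = 361, so the area is 361/2.
Summing gcd(|Δx|,|Δy|) over the edges gives the boundary count: gcd(11,19) + gcd(35,40) + gcd(12,7) + gcd(14,12) + gcd(2,2) = 1+5+1+2+2 = 11.
Scaling by 6 multiplies the area by 6² = 36 (so the new area is 6498) and multiplies the boundary lattice-point count by 6, giving 66.
By Pick's theorem, the interior count of the dilated polygon is 6498 − 66/2 + 1 = 6466.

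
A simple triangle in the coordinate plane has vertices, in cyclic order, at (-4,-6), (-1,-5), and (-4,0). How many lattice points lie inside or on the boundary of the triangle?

By the shoelace formula, twice the signed area is |[(-4)·(-5) − (-1)·(-6)] + [(-1)·0 − (-4)·(-5)] + [(-4)·(-6) − (-4)·0]| = 18, so the area is 9.
Summing gcd(|Δx|,|Δy|) over the edges gives the boundary count: gcd(3,1) + gcd(3,5) + gcd(0,6) = 1+1+6 = 8.
Pick's theorem gives I = A − B/2 + 1 = 9 − 8/2 + 1 = 6, so the closed region contains I + B = 6 + 8 = 14 lattice points.

14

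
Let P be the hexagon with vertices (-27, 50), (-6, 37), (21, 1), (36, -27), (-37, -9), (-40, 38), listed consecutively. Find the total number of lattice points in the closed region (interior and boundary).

3082

The shoelace formula gives twice the area as |((-27)·37 − (-6)·50) + ((-6)·1 − 21·37) + (21·(-27) − 36·1) + (36·(-9) − (-37)·(-27)) + ((-37)·38 − (-40)·(-9)) + ((-40)·50 − (-27)·38)| = 6148, so the area is 3074.
Along each edge there are gcd(|Δx|,|Δy|)+1 lattice points, so counting each shared vertex once the boundary has gcd(21,13) + gcd(27,36) + gcd(15,28) + gcd(73,18) + gcd(3,47) + gcd(13,12) = 1+9+1+1+1+1 = 14.
Pick's theorem gives I = A − B/2 + 1 = 3074 − 14/2 + 1 = 3068, so the closed region contains I + B = 3068 + 14 = 3082 lattice points.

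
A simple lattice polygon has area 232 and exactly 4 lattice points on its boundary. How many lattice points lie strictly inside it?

231

Pick's theorem A = I + B/2 − 1 rearranges to I = A − B/2 + 1 = 232 − 4/2 + 1 = 231.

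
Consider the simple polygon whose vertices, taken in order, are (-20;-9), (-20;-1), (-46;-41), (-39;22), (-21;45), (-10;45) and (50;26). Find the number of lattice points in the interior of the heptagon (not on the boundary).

3081

The shoelace formula gives twice the area as |[(-20)·(-1) − (-20)·(-9)] + [(-20)·(-41) − (-46)·(-1)] + [(-46)·22 − (-39)·(-41)] + [(-39)·45 − (-21)·22] + [(-21)·45 − (-10)·45] + [(-10)·26 − 50·45] + [50·(-9) − (-20)·26]| = 6225, so the area is 6225/2.
The number of boundary lattice points is Σ gcd(|Δx|,|Δy|) = gcd(0,8) + gcd(26,40) + gcd(7,63) + gcd(18,23) + gcd(11,0) + gcd(60,19) + gcd(70,35) = 8+2+7+1+11+1+35 = 65.
Pick's theorem gives I = A − B/2 + 1 = 6225/2 − 65/2 + 1 = 3081.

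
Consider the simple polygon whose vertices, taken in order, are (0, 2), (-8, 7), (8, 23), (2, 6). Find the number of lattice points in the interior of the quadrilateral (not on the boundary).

100

Using the shoelace formula, 2A = |[0·7 − (-8)·2] + [(-8)·23 − 8·7] + [8·6 − 2·23] + [2·2 − 0·6]| = 218, so the area is 109.
Summing gcd(|Δx|,|Δy|) over the edges gives the boundary count: gcd(8,5) + gcd(16,16) + gcd(6,17) + gcd(2,4) = 1+16+1+2 = 20.
Pick's theorem gives I = A − B/2 + 1 = 109 − 20/2 + 1 = 100.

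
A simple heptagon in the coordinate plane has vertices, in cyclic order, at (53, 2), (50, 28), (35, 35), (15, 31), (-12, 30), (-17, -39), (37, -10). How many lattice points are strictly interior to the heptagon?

3360

Using the shoelace formula, 2A = |(53·28 − 50·2) + (50·35 − 35·28) + (35·31 − 15·35) + (15·30 − (-12)·31) + ((-12)·(-39) − (-17)·30) + ((-17)·(-10) − 37·(-39)) + (37·2 − 53·(-10))| = 6731, so the area is 3365.5.
The number of boundary lattice points is Σ gcd(|Δx|,|Δy|) = gcd(3,26) + gcd(15,7) + gcd(20,4) + gcd(27,1) + gcd(5,69) + gcd(54,29) + gcd(16,12) = 1+1+4+1+1+1+4 = 13.
Pick's theorem gives I = A − B/2 + 1 = 3365.5 − 13/2 + 1 = 3360.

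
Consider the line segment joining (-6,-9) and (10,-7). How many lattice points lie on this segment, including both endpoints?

The number of lattice points on a segment between lattice points is gcd(|Δx|,|Δy|) + 1 = gcd(16,2) + 1 = 2 + 1 = 3.

3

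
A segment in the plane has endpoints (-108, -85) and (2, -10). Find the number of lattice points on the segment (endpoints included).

6

The number of lattice points on a segment between lattice points is gcd(|Δx|,|Δy|) + 1 = gcd(110,75) + 1 = 5 + 1 = 6.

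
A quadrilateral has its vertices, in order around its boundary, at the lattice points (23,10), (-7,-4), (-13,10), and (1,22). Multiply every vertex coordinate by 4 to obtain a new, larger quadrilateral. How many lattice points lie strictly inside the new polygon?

By the shoelace formula, twice the signed area is |[23·(-4) − (-7)·10] + [(-7)·10 − (-13)·(-4)] + [(-13)·22 − 1·10] + [1·10 − 23·22]| = 936, so the area is 468.
Along each edge there are gcd(|Δx|,|Δy|)+1 lattice points, so counting each shared vertex once the boundary has gcd(30,14) + gcd(6,14) + gcd(14,12) + gcd(22,12) = 2+2+2+2 = 8.
Scaling by 4 multiplies the area by 4² = 16 (so the new area is 7488) and multiplies the boundary lattice-point count by 4, giving 32.
By Pick's theorem, the interior count of the dilated polygon is 7488 − 32/2 + 1 = 7473.

7473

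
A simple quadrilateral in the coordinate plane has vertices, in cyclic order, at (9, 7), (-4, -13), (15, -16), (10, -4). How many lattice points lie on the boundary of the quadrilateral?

Summing gcd(|Δx|,|Δy|) over the edges gives the boundary count: gcd(13,20) + gcd(19,3) + gcd(5,12) + gcd(1,11) = 1+1+1+1 = 4.

4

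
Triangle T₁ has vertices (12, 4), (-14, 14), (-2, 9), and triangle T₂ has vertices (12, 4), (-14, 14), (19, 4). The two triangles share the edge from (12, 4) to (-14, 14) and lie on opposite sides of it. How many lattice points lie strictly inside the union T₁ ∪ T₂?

The union is the simple quadrilateral with vertices (12, 4), (-2, 9), (-14, 14), (19, 4) in order.
The shoelace formula gives twice the area as |(12·9 − (-2)·4) + ((-2)·14 − (-14)·9) + ((-14)·4 − 19·14) + (19·4 − 12·4)| = 80, so the area is 40.
The number of boundary lattice points is Σ gcd(|Δx|,|Δy|) = gcd(14,5) + gcd(12,5) + gcd(33,10) + gcd(7,0) = 1+1+1+7 = 10.
By Pick's theorem I = A − B/2 + 1 = 40 − 10/2 + 1 = 36.

36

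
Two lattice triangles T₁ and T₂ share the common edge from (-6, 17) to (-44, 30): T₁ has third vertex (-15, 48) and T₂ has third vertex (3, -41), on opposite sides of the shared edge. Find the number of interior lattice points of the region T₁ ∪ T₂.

The union is the simple quadrilateral with vertices (-6, 17), (-15, 48), (-44, 30), (3, -41) in order.
The shoelace formula gives twice the area as |[(-6)·48 − (-15)·17] + [(-15)·30 − (-44)·48] + [(-44)·(-41) − 3·30] + [3·17 − (-6)·(-41)]| = 3148, so the area is 1574.
Along each edge there are gcd(|Δx|,|Δy|)+1 lattice points, so counting each shared vertex once the boundary has gcd(9,31) + gcd(29,18) + gcd(47,71) + gcd(9,58) = 1+1+1+1 = 4.
By Pick's theorem I = A − B/2 + 1 = 1574 − 4/2 + 1 = 1573.

1573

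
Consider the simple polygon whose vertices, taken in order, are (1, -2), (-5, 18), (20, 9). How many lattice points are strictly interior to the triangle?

222

By the shoelace formula, twice the signed area is |(1·18 − (-5)·(-2)) + ((-5)·9 − 20·18) + (20·(-2) − 1·9)| = 446, so the area is 223.
Along each edge there are gcd(|Δx|,|Δy|)+1 lattice points, so counting each shared vertex once the boundary has gcd(6,20) + gcd(25,9) + gcd(19,11) = 2+1+1 = 4.
By Pick's theorem A = I + B/2 − 1, so I = 223 − 4/2 + 1 = 222.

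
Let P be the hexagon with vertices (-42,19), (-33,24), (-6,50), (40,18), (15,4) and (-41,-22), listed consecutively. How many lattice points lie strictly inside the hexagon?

2984

The shoelace formula gives twice the area as |((-42)·24 − (-33)·19) + ((-33)·50 − (-6)·24) + ((-6)·18 − 40·50) + (40·4 − 15·18) + (15·(-22) − (-41)·4) + ((-41)·19 − (-42)·(-22))| = 5974, so the area is 2987.
The number of boundary lattice points is Σ gcd(|Δx|,|Δy|) = gcd(9,5) + gcd(27,26) + gcd(46,32) + gcd(25,14) + gcd(56,26) + gcd(1,41) = 1+1+2+1+2+1 = 8.
Pick's theorem gives I = A − B/2 + 1 = 2987 − 8/2 + 1 = 2984.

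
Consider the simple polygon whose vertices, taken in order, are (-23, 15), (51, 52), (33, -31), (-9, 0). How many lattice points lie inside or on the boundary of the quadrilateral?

Using the shoelace formula, 2A = |[(-23)·52 − 51·15] + [51·(-31) − 33·52] + [33·0 − (-9)·(-31)] + [(-9)·15 − (-23)·0]| = 5672, so the area is 2836.
The number of boundary lattice points is Σ gcd(|Δx|,|Δy|) = gcd(74,37) + gcd(18,83) + gcd(42,31) + gcd(14,15) = 37+1+1+1 = 40.
Pick's theorem gives I = A − B/2 + 1 = 2836 − 40/2 + 1 = 2817, so the closed region contains I + B = 2817 + 40 = 2857 lattice points.

2857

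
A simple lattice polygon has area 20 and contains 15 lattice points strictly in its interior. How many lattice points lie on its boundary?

Pick's theorem gives A = I + B/2 − 1, so B = 2(A − I + 1) = 2(20 − 15 + 1) = 12.

12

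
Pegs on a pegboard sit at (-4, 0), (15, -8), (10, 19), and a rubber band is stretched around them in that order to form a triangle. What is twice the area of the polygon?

473

The shoelace formula gives twice the area as |((-4)·(-8) − 15·0) + (15·19 − 10·(-8)) + (10·0 − (-4)·19)| = 473, so the area is 236.5.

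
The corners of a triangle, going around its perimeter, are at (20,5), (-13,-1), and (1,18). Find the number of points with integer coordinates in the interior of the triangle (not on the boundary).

270

The shoelace formula gives twice the area as |(20·(-1) − (-13)·5) + ((-13)·18 − 1·(-1)) + (1·5 − 20·18)| = 543, so the area is 543/2.
Summing gcd(|Δx|,|Δy|) over the edges gives the boundary count: gcd(33,6) + gcd(14,19) + gcd(19,13) = 3+1+1 = 5.
Pick's theorem gives I = A − B/2 + 1 = 543/2 − 5/2 + 1 = 270.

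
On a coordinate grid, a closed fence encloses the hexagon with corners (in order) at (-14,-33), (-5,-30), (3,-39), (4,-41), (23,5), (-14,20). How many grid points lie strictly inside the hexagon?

By the shoelace formula, twice the signed area is |[(-14)·(-30) − (-5)·(-33)] + [(-5)·(-39) − 3·(-30)] + [3·(-41) − 4·(-39)] + [4·5 − 23·(-41)] + [23·20 − (-14)·5] + [(-14)·(-33) − (-14)·20]| = 2808, so the area is 1404.
Summing gcd(|Δx|,|Δy|) over the edges gives the boundary count: gcd(9,3) + gcd(8,9) + gcd(1,2) + gcd(19,46) + gcd(37,15) + gcd(0,53) = 3+1+1+1+1+53 = 60.
By Pick's theorem A = I + B/2 − 1, so I = 1404 − 60/2 + 1 = 1375.

1375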